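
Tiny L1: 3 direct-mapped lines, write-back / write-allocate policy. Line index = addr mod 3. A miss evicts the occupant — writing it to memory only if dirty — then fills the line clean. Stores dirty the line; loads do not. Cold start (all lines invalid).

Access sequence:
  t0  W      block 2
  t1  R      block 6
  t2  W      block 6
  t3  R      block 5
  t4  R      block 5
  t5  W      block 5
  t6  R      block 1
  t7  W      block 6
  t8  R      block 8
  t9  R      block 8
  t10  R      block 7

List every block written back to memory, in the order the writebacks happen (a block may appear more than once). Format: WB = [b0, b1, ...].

WB = [2, 5]

0: W B2 -> L2 miss  d=D]
1: R B6 -> L0 miss  d=-]
2: W B6 -> L0 hit  d=D]
3: R B5 -> L2 miss wb->B2  d=-]
4: R B5 -> L2 hit  d=-]
5: W B5 -> L2 hit  d=D]
6: R B1 -> L1 miss  d=-]
7: W B6 -> L0 hit  d=D]
8: R B8 -> L2 miss wb->B5  d=-]
9: R B8 -> L2 hit  d=-]
10: R B7 -> L1 miss  d=-]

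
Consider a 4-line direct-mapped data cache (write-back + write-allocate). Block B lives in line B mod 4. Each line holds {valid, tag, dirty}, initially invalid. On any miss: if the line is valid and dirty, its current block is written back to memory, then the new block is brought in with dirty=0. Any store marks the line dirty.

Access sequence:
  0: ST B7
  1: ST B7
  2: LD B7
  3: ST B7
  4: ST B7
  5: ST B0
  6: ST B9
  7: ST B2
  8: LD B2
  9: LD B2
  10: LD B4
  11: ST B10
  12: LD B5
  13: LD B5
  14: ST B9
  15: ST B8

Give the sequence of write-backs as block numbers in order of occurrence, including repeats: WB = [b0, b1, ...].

WB = [0, 2, 9]

  0 | W B7 → L3 miss [D]
  1 | W B7 → L3 hit [D]
  2 | R B7 → L3 hit [D]
  3 | W B7 → L3 hit [D]
  4 | W B7 → L3 hit [D]
  5 | W B0 → L0 miss [D]
  6 | W B9 → L1 miss [D]
  7 | W B2 → L2 miss [D]
  8 | R B2 → L2 hit [D]
  9 | R B2 → L2 hit [D]
  10 | R B4 → L0 miss wb→B0 [-]
  11 | W B10 → L2 miss wb→B2 [D]
  12 | R B5 → L1 miss wb→B9 [-]
  13 | R B5 → L1 hit [-]
  14 | W B9 → L1 miss [D]
  15 | W B8 → L0 miss [D]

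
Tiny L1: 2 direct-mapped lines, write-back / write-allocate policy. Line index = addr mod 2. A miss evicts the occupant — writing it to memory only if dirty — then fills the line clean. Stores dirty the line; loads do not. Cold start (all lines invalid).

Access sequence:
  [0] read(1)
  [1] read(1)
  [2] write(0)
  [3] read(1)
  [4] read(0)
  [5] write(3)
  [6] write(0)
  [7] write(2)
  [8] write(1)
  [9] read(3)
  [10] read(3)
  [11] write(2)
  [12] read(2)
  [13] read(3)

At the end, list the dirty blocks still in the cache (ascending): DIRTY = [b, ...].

DIRTY = [2]

0: R B1 -> L1 miss  d=-]
1: R B1 -> L1 hit  d=-]
2: W B0 -> L0 miss  d=D]
3: R B1 -> L1 hit  d=-]
4: R B0 -> L0 hit  d=D]
5: W B3 -> L1 miss  d=D]
6: W B0 -> L0 hit  d=D]
7: W B2 -> L0 miss wb->B0  d=D]
8: W B1 -> L1 miss wb->B3  d=D]
9: R B3 -> L1 miss wb->B1  d=-]
10: R B3 -> L1 hit  d=-]
11: W B2 -> L0 hit  d=D]
12: R B2 -> L0 hit  d=D]
13: R B3 -> L1 hit  d=-]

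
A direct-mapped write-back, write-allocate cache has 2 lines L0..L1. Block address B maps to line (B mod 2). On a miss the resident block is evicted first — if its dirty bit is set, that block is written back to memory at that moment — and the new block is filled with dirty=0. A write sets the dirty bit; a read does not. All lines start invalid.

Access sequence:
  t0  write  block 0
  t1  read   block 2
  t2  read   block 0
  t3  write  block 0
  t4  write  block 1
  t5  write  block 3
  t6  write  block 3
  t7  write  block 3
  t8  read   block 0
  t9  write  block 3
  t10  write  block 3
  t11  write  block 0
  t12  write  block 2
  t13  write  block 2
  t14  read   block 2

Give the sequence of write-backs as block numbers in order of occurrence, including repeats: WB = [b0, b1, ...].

WB = [0, 1, 0]

0: W B0 -> L0 miss  d=D]
1: R B2 -> L0 miss wb->B0  d=-]
2: R B0 -> L0 miss  d=-]
3: W B0 -> L0 hit  d=D]
4: W B1 -> L1 miss  d=D]
5: W B3 -> L1 miss wb->B1  d=D]
6: W B3 -> L1 hit  d=D]
7: W B3 -> L1 hit  d=D]
8: R B0 -> L0 hit  d=D]
9: W B3 -> L1 hit  d=D]
10: W B3 -> L1 hit  d=D]
11: W B0 -> L0 hit  d=D]
12: W B2 -> L0 miss wb->B0  d=D]
13: W B2 -> L0 hit  d=D]
14: R B2 -> L0 hit  d=D]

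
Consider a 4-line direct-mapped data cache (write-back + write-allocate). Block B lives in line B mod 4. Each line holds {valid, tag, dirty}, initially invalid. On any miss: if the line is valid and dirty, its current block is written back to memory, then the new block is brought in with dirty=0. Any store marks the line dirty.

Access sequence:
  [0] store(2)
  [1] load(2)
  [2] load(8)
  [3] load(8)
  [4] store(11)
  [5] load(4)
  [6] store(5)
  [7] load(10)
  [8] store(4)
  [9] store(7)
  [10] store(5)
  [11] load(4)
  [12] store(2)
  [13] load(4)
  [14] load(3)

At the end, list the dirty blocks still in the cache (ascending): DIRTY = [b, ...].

0: W B2 → L2 miss [D]
1: R B2 → L2 hit [D]
2: R B8 → L0 miss [-]
3: R B8 → L0 hit [-]
4: W B11 → L3 miss [D]
5: R B4 → L0 miss [-]
6: W B5 → L1 miss [D]
7: R B10 → L2 miss wb→B2 [-]
8: W B4 → L0 hit [D]
9: W B7 → L3 miss wb→B11 [D]
10: W B5 → L1 hit [D]
11: R B4 → L0 hit [D]
12: W B2 → L2 miss [D]
13: R B4 → L0 hit [D]
14: R B3 → L3 miss wb→B7 [-]

DIRTY = [2, 4, 5]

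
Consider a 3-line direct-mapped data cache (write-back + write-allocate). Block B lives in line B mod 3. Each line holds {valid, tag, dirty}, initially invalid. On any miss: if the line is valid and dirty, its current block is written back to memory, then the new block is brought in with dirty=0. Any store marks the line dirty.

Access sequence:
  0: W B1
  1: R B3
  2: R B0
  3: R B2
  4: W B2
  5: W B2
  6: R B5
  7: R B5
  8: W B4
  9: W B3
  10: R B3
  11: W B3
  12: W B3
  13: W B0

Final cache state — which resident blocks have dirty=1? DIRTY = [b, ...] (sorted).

0: W B1 → L1 miss [D]
1: R B3 → L0 miss [-]
2: R B0 → L0 miss [-]
3: R B2 → L2 miss [-]
4: W B2 → L2 hit [D]
5: W B2 → L2 hit [D]
6: R B5 → L2 miss wb→B2 [-]
7: R B5 → L2 hit [-]
8: W B4 → L1 miss wb→B1 [D]
9: W B3 → L0 miss [D]
10: R B3 → L0 hit [D]
11: W B3 → L0 hit [D]
12: W B3 → L0 hit [D]
13: W B0 → L0 miss wb→B3 [D]

DIRTY = [0, 4]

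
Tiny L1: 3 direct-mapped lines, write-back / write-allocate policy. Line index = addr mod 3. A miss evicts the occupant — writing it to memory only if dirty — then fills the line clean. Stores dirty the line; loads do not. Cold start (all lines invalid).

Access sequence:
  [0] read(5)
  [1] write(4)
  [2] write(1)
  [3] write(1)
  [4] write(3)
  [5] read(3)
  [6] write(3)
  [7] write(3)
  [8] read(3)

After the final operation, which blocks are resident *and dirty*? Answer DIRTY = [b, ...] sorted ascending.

DIRTY = [1, 3]

  0 | R B5 → L2 miss [-]
  1 | W B4 → L1 miss [D]
  2 | W B1 → L1 miss wb→B4 [D]
  3 | W B1 → L1 hit [D]
  4 | W B3 → L0 miss [D]
  5 | R B3 → L0 hit [D]
  6 | W B3 → L0 hit [D]
  7 | W B3 → L0 hit [D]
  8 | R B3 → L0 hit [D]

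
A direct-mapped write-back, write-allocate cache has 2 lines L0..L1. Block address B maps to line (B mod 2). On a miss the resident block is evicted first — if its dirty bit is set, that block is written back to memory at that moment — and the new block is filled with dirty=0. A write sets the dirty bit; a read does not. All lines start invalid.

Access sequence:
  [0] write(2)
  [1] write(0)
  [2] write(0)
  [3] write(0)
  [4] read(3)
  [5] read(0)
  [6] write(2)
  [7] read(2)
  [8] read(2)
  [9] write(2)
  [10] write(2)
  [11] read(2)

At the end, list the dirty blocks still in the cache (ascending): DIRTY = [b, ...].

0: W B2 -> L0 miss  d=D]
1: W B0 -> L0 miss wb->B2  d=D]
2: W B0 -> L0 hit  d=D]
3: W B0 -> L0 hit  d=D]
4: R B3 -> L1 miss  d=-]
5: R B0 -> L0 hit  d=D]
6: W B2 -> L0 miss wb->B0  d=D]
7: R B2 -> L0 hit  d=D]
8: R B2 -> L0 hit  d=D]
9: W B2 -> L0 hit  d=D]
10: W B2 -> L0 hit  d=D]
11: R B2 -> L0 hit  d=D]

DIRTY = [2]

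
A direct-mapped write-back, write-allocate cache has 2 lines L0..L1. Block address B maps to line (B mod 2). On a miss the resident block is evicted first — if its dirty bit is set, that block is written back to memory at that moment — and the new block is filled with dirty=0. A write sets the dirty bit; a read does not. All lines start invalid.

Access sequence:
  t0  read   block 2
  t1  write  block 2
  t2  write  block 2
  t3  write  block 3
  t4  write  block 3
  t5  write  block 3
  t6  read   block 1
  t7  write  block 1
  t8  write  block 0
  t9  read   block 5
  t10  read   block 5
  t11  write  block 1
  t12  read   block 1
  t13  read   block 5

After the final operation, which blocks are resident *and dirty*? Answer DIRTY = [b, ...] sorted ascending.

DIRTY = [0]

0: R B2 -> L0 miss  d=-]
1: W B2 -> L0 hit  d=D]
2: W B2 -> L0 hit  d=D]
3: W B3 -> L1 miss  d=D]
4: W B3 -> L1 hit  d=D]
5: W B3 -> L1 hit  d=D]
6: R B1 -> L1 miss wb->B3  d=-]
7: W B1 -> L1 hit  d=D]
8: W B0 -> L0 miss wb->B2  d=D]
9: R B5 -> L1 miss wb->B1  d=-]
10: R B5 -> L1 hit  d=-]
11: W B1 -> L1 miss  d=D]
12: R B1 -> L1 hit  d=D]
13: R B5 -> L1 miss wb->B1  d=-]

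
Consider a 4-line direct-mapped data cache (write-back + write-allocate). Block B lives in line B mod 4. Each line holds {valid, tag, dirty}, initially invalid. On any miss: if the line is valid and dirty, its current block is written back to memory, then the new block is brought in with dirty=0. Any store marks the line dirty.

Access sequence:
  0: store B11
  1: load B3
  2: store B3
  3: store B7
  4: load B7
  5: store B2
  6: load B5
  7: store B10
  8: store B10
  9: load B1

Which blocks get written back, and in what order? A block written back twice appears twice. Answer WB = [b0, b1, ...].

0: W B11 -> L3 miss  d=D]
1: R B3 -> L3 miss wb->B11  d=-]
2: W B3 -> L3 hit  d=D]
3: W B7 -> L3 miss wb->B3  d=D]
4: R B7 -> L3 hit  d=D]
5: W B2 -> L2 miss  d=D]
6: R B5 -> L1 miss  d=-]
7: W B10 -> L2 miss wb->B2  d=D]
8: W B10 -> L2 hit  d=D]
9: R B1 -> L1 miss  d=-]

WB = [11, 3, 2]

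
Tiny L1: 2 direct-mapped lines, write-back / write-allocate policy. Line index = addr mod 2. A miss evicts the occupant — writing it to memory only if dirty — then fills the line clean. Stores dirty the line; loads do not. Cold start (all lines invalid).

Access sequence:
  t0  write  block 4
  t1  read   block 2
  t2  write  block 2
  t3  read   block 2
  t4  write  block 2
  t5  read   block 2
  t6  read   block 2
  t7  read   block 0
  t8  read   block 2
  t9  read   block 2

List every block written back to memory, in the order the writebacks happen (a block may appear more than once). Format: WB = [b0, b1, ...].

0: W B4 -> L0 miss  d=D]
1: R B2 -> L0 miss wb->B4  d=-]
2: W B2 -> L0 hit  d=D]
3: R B2 -> L0 hit  d=D]
4: W B2 -> L0 hit  d=D]
5: R B2 -> L0 hit  d=D]
6: R B2 -> L0 hit  d=D]
7: R B0 -> L0 miss wb->B2  d=-]
8: R B2 -> L0 miss  d=-]
9: R B2 -> L0 hit  d=-]

WB = [4, 2]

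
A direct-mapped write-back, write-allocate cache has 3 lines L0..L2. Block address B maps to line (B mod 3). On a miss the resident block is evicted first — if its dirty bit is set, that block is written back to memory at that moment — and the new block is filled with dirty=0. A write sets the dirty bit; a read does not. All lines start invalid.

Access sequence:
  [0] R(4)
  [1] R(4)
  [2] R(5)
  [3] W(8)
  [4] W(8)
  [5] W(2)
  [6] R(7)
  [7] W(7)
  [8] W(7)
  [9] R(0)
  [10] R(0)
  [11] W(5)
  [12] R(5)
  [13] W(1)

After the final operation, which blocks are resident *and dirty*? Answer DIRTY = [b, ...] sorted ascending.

0: R B4 → L1 miss [-]
1: R B4 → L1 hit [-]
2: R B5 → L2 miss [-]
3: W B8 → L2 miss [D]
4: W B8 → L2 hit [D]
5: W B2 → L2 miss wb→B8 [D]
6: R B7 → L1 miss [-]
7: W B7 → L1 hit [D]
8: W B7 → L1 hit [D]
9: R B0 → L0 miss [-]
10: R B0 → L0 hit [-]
11: W B5 → L2 miss wb→B2 [D]
12: R B5 → L2 hit [D]
13: W B1 → L1 miss wb→B7 [D]

DIRTY = [1, 5]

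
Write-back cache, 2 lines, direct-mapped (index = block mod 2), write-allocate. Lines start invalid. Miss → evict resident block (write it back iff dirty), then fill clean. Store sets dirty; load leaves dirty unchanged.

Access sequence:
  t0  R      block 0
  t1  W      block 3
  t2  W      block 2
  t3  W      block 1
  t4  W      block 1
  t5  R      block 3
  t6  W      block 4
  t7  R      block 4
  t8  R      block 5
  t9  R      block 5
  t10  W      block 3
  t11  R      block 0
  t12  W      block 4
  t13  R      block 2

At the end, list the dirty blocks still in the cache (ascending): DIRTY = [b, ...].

  0 | R B0 → L0 miss [-]
  1 | W B3 → L1 miss [D]
  2 | W B2 → L0 miss [D]
  3 | W B1 → L1 miss wb→B3 [D]
  4 | W B1 → L1 hit [D]
  5 | R B3 → L1 miss wb→B1 [-]
  6 | W B4 → L0 miss wb→B2 [D]
  7 | R B4 → L0 hit [D]
  8 | R B5 → L1 miss [-]
  9 | R B5 → L1 hit [-]
  10 | W B3 → L1 miss [D]
  11 | R B0 → L0 miss wb→B4 [-]
  12 | W B4 → L0 miss [D]
  13 | R B2 → L0 miss wb→B4 [-]

DIRTY = [3]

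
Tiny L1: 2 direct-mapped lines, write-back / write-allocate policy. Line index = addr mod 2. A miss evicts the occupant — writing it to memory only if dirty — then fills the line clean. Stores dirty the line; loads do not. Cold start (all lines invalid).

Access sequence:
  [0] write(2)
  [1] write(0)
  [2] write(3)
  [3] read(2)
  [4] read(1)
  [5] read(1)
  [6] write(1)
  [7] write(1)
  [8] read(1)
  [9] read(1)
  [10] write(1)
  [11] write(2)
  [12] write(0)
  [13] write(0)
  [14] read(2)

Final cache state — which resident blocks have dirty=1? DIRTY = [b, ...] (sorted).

DIRTY = [1]

  0 | W B2 → L0 miss [D]
  1 | W B0 → L0 miss wb→B2 [D]
  2 | W B3 → L1 miss [D]
  3 | R B2 → L0 miss wb→B0 [-]
  4 | R B1 → L1 miss wb→B3 [-]
  5 | R B1 → L1 hit [-]
  6 | W B1 → L1 hit [D]
  7 | W B1 → L1 hit [D]
  8 | R B1 → L1 hit [D]
  9 | R B1 → L1 hit [D]
  10 | W B1 → L1 hit [D]
  11 | W B2 → L0 hit [D]
  12 | W B0 → L0 miss wb→B2 [D]
  13 | W B0 → L0 hit [D]
  14 | R B2 → L0 miss wb→B0 [-]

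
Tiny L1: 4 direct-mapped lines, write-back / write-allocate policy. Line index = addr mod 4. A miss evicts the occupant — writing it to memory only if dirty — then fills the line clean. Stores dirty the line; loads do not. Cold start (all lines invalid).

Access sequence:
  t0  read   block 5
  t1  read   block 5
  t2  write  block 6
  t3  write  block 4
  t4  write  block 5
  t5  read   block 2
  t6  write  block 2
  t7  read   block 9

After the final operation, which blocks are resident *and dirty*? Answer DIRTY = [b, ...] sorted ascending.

0: R B5 -> L1 miss  d=-]
1: R B5 -> L1 hit  d=-]
2: W B6 -> L2 miss  d=D]
3: W B4 -> L0 miss  d=D]
4: W B5 -> L1 hit  d=D]
5: R B2 -> L2 miss wb->B6  d=-]
6: W B2 -> L2 hit  d=D]
7: R B9 -> L1 miss wb->B5  d=-]

DIRTY = [2, 4]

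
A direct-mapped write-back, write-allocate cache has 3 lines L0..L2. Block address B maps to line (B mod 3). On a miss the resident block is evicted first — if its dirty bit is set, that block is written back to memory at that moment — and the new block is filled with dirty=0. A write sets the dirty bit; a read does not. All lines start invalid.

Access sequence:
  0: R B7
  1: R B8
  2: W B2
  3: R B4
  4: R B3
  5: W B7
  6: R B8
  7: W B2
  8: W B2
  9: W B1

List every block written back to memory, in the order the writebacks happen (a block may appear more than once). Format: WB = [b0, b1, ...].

0: R B7 -> L1 miss  d=-]
1: R B8 -> L2 miss  d=-]
2: W B2 -> L2 miss  d=D]
3: R B4 -> L1 miss  d=-]
4: R B3 -> L0 miss  d=-]
5: W B7 -> L1 miss  d=D]
6: R B8 -> L2 miss wb->B2  d=-]
7: W B2 -> L2 miss  d=D]
8: W B2 -> L2 hit  d=D]
9: W B1 -> L1 miss wb->B7  d=D]

WB = [2, 7]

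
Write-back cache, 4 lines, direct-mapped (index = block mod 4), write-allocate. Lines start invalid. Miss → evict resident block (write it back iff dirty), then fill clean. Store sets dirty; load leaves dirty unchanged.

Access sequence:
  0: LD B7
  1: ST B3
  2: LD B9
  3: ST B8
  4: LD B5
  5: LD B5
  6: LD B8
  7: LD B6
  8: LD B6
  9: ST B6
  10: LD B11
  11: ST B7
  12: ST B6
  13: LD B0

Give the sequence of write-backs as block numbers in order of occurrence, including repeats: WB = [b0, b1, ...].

WB = [3, 8]

0: R B7 → L3 miss [-]
1: W B3 → L3 miss [D]
2: R B9 → L1 miss [-]
3: W B8 → L0 miss [D]
4: R B5 → L1 miss [-]
5: R B5 → L1 hit [-]
6: R B8 → L0 hit [D]
7: R B6 → L2 miss [-]
8: R B6 → L2 hit [-]
9: W B6 → L2 hit [D]
10: R B11 → L3 miss wb→B3 [-]
11: W B7 → L3 miss [D]
12: W B6 → L2 hit [D]
13: R B0 → L0 miss wb→B8 [-]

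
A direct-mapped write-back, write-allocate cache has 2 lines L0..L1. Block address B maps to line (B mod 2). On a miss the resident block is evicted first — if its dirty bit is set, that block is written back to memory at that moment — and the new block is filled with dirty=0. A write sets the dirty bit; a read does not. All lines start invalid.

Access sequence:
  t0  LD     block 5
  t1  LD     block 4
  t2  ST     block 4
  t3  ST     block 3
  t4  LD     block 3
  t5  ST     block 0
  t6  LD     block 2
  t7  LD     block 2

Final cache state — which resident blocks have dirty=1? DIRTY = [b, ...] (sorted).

0: R B5 → L1 miss [-]
1: R B4 → L0 miss [-]
2: W B4 → L0 hit [D]
3: W B3 → L1 miss [D]
4: R B3 → L1 hit [D]
5: W B0 → L0 miss wb→B4 [D]
6: R B2 → L0 miss wb→B0 [-]
7: R B2 → L0 hit [-]

DIRTY = [3]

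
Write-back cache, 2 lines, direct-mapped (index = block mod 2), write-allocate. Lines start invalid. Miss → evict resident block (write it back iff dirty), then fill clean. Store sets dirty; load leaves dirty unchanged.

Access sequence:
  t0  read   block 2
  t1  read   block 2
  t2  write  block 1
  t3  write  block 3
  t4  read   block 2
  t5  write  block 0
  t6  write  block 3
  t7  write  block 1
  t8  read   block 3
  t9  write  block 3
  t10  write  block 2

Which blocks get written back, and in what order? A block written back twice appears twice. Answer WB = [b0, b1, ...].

WB = [1, 3, 1, 0]

0: R B2 → L0 miss [-]
1: R B2 → L0 hit [-]
2: W B1 → L1 miss [D]
3: W B3 → L1 miss wb→B1 [D]
4: R B2 → L0 hit [-]
5: W B0 → L0 miss [D]
6: W B3 → L1 hit [D]
7: W B1 → L1 miss wb→B3 [D]
8: R B3 → L1 miss wb→B1 [-]
9: W B3 → L1 hit [D]
10: W B2 → L0 miss wb→B0 [D]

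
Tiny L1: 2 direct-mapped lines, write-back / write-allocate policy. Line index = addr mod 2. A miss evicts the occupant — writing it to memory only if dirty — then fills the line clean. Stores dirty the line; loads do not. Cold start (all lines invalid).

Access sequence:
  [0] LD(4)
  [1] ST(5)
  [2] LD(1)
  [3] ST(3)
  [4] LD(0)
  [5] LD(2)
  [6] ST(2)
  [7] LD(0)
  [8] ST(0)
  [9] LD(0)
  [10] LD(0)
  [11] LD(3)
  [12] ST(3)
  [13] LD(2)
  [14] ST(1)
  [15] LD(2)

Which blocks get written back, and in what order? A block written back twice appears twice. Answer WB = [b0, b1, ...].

  0 | R B4 → L0 miss [-]
  1 | W B5 → L1 miss [D]
  2 | R B1 → L1 miss wb→B5 [-]
  3 | W B3 → L1 miss [D]
  4 | R B0 → L0 miss [-]
  5 | R B2 → L0 miss [-]
  6 | W B2 → L0 hit [D]
  7 | R B0 → L0 miss wb→B2 [-]
  8 | W B0 → L0 hit [D]
  9 | R B0 → L0 hit [D]
  10 | R B0 → L0 hit [D]
  11 | R B3 → L1 hit [D]
  12 | W B3 → L1 hit [D]
  13 | R B2 → L0 miss wb→B0 [-]
  14 | W B1 → L1 miss wb→B3 [D]
  15 | R B2 → L0 hit [-]

WB = [5, 2, 0, 3]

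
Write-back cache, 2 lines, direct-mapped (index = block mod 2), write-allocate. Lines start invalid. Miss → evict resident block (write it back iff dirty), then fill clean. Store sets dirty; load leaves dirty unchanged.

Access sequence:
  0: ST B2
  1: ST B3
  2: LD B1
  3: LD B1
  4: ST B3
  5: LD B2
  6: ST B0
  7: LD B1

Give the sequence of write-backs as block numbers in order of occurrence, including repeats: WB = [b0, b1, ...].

0: W B2 -> L0 miss  d=D]
1: W B3 -> L1 miss  d=D]
2: R B1 -> L1 miss wb->B3  d=-]
3: R B1 -> L1 hit  d=-]
4: W B3 -> L1 miss  d=D]
5: R B2 -> L0 hit  d=D]
6: W B0 -> L0 miss wb->B2  d=D]
7: R B1 -> L1 miss wb->B3  d=-]

WB = [3, 2, 3]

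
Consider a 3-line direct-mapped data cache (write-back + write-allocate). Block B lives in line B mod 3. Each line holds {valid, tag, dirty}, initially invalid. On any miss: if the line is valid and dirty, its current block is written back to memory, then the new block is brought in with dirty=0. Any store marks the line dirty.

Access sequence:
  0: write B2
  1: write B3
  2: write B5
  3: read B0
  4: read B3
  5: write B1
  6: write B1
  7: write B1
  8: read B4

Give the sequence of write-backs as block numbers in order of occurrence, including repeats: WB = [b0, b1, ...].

WB = [2, 3, 1]

0: W B2 -> L2 miss  d=D]
1: W B3 -> L0 miss  d=D]
2: W B5 -> L2 miss wb->B2  d=D]
3: R B0 -> L0 miss wb->B3  d=-]
4: R B3 -> L0 miss  d=-]
5: W B1 -> L1 miss  d=D]
6: W B1 -> L1 hit  d=D]
7: W B1 -> L1 hit  d=D]
8: R B4 -> L1 miss wb->B1  d=-]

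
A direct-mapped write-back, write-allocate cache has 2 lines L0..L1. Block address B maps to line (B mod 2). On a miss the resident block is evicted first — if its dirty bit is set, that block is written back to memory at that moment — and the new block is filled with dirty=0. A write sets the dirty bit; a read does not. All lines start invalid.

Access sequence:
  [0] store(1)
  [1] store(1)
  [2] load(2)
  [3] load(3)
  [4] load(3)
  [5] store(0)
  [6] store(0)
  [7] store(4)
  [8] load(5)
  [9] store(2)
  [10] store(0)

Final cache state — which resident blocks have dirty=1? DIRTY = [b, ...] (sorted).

DIRTY = [0]

0: W B1 → L1 miss [D]
1: W B1 → L1 hit [D]
2: R B2 → L0 miss [-]
3: R B3 → L1 miss wb→B1 [-]
4: R B3 → L1 hit [-]
5: W B0 → L0 miss [D]
6: W B0 → L0 hit [D]
7: W B4 → L0 miss wb→B0 [D]
8: R B5 → L1 miss [-]
9: W B2 → L0 miss wb→B4 [D]
10: W B0 → L0 miss wb→B2 [D]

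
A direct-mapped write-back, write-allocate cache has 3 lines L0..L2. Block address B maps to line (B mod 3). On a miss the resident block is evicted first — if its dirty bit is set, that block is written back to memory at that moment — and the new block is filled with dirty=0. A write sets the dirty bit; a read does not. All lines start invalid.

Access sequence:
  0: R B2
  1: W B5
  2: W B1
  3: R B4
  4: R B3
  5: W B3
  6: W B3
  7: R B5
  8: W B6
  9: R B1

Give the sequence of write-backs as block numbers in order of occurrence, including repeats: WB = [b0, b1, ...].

WB = [1, 3]

0: R B2 -> L2 miss  d=-]
1: W B5 -> L2 miss  d=D]
2: W B1 -> L1 miss  d=D]
3: R B4 -> L1 miss wb->B1  d=-]
4: R B3 -> L0 miss  d=-]
5: W B3 -> L0 hit  d=D]
6: W B3 -> L0 hit  d=D]
7: R B5 -> L2 hit  d=D]
8: W B6 -> L0 miss wb->B3  d=D]
9: R B1 -> L1 miss  d=-]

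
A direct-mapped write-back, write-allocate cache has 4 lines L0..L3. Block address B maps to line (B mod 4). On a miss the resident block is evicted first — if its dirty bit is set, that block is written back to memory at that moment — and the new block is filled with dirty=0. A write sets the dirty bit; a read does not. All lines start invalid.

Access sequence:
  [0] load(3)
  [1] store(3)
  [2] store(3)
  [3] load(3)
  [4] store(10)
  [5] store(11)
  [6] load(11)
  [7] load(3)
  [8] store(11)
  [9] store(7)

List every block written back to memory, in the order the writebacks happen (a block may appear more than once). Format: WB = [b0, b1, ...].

0: R B3 -> L3 miss  d=-]
1: W B3 -> L3 hit  d=D]
2: W B3 -> L3 hit  d=D]
3: R B3 -> L3 hit  d=D]
4: W B10 -> L2 miss  d=D]
5: W B11 -> L3 miss wb->B3  d=D]
6: R B11 -> L3 hit  d=D]
7: R B3 -> L3 miss wb->B11  d=-]
8: W B11 -> L3 miss  d=D]
9: W B7 -> L3 miss wb->B11  d=D]

WB = [3, 11, 11]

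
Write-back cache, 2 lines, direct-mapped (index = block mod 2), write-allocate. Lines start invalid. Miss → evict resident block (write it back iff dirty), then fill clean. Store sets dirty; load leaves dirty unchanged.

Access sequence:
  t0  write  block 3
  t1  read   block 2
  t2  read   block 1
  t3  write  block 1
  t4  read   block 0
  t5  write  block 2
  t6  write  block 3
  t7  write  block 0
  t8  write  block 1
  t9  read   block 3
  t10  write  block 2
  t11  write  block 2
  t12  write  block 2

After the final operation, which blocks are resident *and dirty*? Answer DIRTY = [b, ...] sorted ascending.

DIRTY = [2]

0: W B3 → L1 miss [D]
1: R B2 → L0 miss [-]
2: R B1 → L1 miss wb→B3 [-]
3: W B1 → L1 hit [D]
4: R B0 → L0 miss [-]
5: W B2 → L0 miss [D]
6: W B3 → L1 miss wb→B1 [D]
7: W B0 → L0 miss wb→B2 [D]
8: W B1 → L1 miss wb→B3 [D]
9: R B3 → L1 miss wb→B1 [-]
10: W B2 → L0 miss wb→B0 [D]
11: W B2 → L0 hit [D]
12: W B2 → L0 hit [D]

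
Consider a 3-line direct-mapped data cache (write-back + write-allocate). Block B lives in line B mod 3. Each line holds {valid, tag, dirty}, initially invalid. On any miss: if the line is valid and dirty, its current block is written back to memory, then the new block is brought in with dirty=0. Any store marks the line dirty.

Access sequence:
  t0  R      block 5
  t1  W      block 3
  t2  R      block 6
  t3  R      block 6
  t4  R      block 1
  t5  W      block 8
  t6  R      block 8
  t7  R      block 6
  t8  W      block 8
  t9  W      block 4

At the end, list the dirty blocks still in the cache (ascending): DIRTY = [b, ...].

DIRTY = [4, 8]

0: R B5 -> L2 miss  d=-]
1: W B3 -> L0 miss  d=D]
2: R B6 -> L0 miss wb->B3  d=-]
3: R B6 -> L0 hit  d=-]
4: R B1 -> L1 miss  d=-]
5: W B8 -> L2 miss  d=D]
6: R B8 -> L2 hit  d=D]
7: R B6 -> L0 hit  d=-]
8: W B8 -> L2 hit  d=D]
9: W B4 -> L1 miss  d=D]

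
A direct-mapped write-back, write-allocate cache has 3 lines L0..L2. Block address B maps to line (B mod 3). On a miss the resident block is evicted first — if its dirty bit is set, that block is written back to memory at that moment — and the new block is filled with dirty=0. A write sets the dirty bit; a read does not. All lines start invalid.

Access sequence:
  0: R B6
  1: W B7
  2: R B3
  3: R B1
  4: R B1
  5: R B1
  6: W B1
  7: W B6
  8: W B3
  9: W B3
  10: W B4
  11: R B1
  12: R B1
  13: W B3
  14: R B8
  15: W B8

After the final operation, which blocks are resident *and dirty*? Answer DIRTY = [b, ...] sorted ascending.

DIRTY = [3, 8]

0: R B6 -> L0 miss  d=-]
1: W B7 -> L1 miss  d=D]
2: R B3 -> L0 miss  d=-]
3: R B1 -> L1 miss wb->B7  d=-]
4: R B1 -> L1 hit  d=-]
5: R B1 -> L1 hit  d=-]
6: W B1 -> L1 hit  d=D]
7: W B6 -> L0 miss  d=D]
8: W B3 -> L0 miss wb->B6  d=D]
9: W B3 -> L0 hit  d=D]
10: W B4 -> L1 miss wb->B1  d=D]
11: R B1 -> L1 miss wb->B4  d=-]
12: R B1 -> L1 hit  d=-]
13: W B3 -> L0 hit  d=D]
14: R B8 -> L2 miss  d=-]
15: W B8 -> L2 hit  d=D]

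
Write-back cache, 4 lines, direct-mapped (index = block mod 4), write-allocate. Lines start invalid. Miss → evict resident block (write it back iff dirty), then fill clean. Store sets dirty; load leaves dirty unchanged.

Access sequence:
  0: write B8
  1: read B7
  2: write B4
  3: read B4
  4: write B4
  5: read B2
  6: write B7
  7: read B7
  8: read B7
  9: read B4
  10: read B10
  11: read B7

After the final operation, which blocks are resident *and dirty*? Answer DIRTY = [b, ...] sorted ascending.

DIRTY = [4, 7]

  0 | W B8 → L0 miss [D]
  1 | R B7 → L3 miss [-]
  2 | W B4 → L0 miss wb→B8 [D]
  3 | R B4 → L0 hit [D]
  4 | W B4 → L0 hit [D]
  5 | R B2 → L2 miss [-]
  6 | W B7 → L3 hit [D]
  7 | R B7 → L3 hit [D]
  8 | R B7 → L3 hit [D]
  9 | R B4 → L0 hit [D]
  10 | R B10 → L2 miss [-]
  11 | R B7 → L3 hit [D]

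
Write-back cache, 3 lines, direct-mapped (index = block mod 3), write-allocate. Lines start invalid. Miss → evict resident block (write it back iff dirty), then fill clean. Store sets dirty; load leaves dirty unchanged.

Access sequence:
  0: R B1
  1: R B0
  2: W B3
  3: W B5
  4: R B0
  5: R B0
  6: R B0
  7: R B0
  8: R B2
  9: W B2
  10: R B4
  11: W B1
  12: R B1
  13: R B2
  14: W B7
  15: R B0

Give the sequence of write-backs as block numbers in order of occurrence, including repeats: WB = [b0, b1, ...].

0: R B1 → L1 miss [-]
1: R B0 → L0 miss [-]
2: W B3 → L0 miss [D]
3: W B5 → L2 miss [D]
4: R B0 → L0 miss wb→B3 [-]
5: R B0 → L0 hit [-]
6: R B0 → L0 hit [-]
7: R B0 → L0 hit [-]
8: R B2 → L2 miss wb→B5 [-]
9: W B2 → L2 hit [D]
10: R B4 → L1 miss [-]
11: W B1 → L1 miss [D]
12: R B1 → L1 hit [D]
13: R B2 → L2 hit [D]
14: W B7 → L1 miss wb→B1 [D]
15: R B0 → L0 hit [-]

WB = [3, 5, 1]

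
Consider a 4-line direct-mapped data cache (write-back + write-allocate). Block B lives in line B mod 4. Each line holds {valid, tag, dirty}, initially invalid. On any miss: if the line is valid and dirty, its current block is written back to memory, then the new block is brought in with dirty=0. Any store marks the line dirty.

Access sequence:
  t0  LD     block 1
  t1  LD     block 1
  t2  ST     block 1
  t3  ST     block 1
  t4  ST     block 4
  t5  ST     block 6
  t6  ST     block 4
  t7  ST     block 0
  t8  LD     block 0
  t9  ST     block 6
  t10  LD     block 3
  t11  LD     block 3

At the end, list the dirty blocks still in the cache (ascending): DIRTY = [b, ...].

0: R B1 -> L1 miss  d=-]
1: R B1 -> L1 hit  d=-]
2: W B1 -> L1 hit  d=D]
3: W B1 -> L1 hit  d=D]
4: W B4 -> L0 miss  d=D]
5: W B6 -> L2 miss  d=D]
6: W B4 -> L0 hit  d=D]
7: W B0 -> L0 miss wb->B4  d=D]
8: R B0 -> L0 hit  d=D]
9: W B6 -> L2 hit  d=D]
10: R B3 -> L3 miss  d=-]
11: R B3 -> L3 hit  d=-]

DIRTY = [0, 1, 6]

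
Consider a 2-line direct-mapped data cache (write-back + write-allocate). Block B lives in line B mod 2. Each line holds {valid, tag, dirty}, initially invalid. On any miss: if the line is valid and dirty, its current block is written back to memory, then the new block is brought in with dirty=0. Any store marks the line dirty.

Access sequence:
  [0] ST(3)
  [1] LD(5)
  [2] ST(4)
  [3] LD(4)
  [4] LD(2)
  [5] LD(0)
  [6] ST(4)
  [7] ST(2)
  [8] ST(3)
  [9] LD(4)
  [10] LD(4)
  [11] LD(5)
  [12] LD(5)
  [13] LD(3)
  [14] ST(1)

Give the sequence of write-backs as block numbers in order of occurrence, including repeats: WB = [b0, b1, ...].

0: W B3 -> L1 miss  d=D]
1: R B5 -> L1 miss wb->B3  d=-]
2: W B4 -> L0 miss  d=D]
3: R B4 -> L0 hit  d=D]
4: R B2 -> L0 miss wb->B4  d=-]
5: R B0 -> L0 miss  d=-]
6: W B4 -> L0 miss  d=D]
7: W B2 -> L0 miss wb->B4  d=D]
8: W B3 -> L1 miss  d=D]
9: R B4 -> L0 miss wb->B2  d=-]
10: R B4 -> L0 hit  d=-]
11: R B5 -> L1 miss wb->B3  d=-]
12: R B5 -> L1 hit  d=-]
13: R B3 -> L1 miss  d=-]
14: W B1 -> L1 miss  d=D]

WB = [3, 4, 4, 2, 3]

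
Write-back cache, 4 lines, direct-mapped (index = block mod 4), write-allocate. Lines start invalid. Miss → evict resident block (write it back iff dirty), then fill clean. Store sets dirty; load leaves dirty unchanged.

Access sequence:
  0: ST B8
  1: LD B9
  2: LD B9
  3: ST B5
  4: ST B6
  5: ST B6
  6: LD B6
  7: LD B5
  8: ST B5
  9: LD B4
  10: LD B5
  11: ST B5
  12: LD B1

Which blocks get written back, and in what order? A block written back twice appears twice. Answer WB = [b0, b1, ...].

0: W B8 → L0 miss [D]
1: R B9 → L1 miss [-]
2: R B9 → L1 hit [-]
3: W B5 → L1 miss [D]
4: W B6 → L2 miss [D]
5: W B6 → L2 hit [D]
6: R B6 → L2 hit [D]
7: R B5 → L1 hit [D]
8: W B5 → L1 hit [D]
9: R B4 → L0 miss wb→B8 [-]
10: R B5 → L1 hit [D]
11: W B5 → L1 hit [D]
12: R B1 → L1 miss wb→B5 [-]

WB = [8, 5]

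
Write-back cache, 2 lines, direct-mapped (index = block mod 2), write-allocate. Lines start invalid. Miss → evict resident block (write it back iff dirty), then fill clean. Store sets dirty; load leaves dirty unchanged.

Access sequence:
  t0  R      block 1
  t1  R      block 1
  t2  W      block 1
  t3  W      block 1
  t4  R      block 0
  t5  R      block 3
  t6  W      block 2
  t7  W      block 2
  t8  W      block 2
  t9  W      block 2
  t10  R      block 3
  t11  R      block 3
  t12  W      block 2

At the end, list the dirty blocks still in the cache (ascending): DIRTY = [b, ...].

DIRTY = [2]

  0 | R B1 → L1 miss [-]
  1 | R B1 → L1 hit [-]
  2 | W B1 → L1 hit [D]
  3 | W B1 → L1 hit [D]
  4 | R B0 → L0 miss [-]
  5 | R B3 → L1 miss wb→B1 [-]
  6 | W B2 → L0 miss [D]
  7 | W B2 → L0 hit [D]
  8 | W B2 → L0 hit [D]
  9 | W B2 → L0 hit [D]
  10 | R B3 → L1 hit [-]
  11 | R B3 → L1 hit [-]
  12 | W B2 → L0 hit [D]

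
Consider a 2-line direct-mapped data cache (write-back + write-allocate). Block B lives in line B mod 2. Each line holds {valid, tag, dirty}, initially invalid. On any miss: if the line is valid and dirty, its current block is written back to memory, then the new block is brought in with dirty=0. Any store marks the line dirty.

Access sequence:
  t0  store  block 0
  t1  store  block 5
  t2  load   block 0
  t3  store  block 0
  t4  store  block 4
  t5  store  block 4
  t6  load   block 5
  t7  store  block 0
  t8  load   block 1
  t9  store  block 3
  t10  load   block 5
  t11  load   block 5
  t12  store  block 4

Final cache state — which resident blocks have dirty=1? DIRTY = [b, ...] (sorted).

DIRTY = [4]

0: W B0 → L0 miss [D]
1: W B5 → L1 miss [D]
2: R B0 → L0 hit [D]
3: W B0 → L0 hit [D]
4: W B4 → L0 miss wb→B0 [D]
5: W B4 → L0 hit [D]
6: R B5 → L1 hit [D]
7: W B0 → L0 miss wb→B4 [D]
8: R B1 → L1 miss wb→B5 [-]
9: W B3 → L1 miss [D]
10: R B5 → L1 miss wb→B3 [-]
11: R B5 → L1 hit [-]
12: W B4 → L0 miss wb→B0 [D]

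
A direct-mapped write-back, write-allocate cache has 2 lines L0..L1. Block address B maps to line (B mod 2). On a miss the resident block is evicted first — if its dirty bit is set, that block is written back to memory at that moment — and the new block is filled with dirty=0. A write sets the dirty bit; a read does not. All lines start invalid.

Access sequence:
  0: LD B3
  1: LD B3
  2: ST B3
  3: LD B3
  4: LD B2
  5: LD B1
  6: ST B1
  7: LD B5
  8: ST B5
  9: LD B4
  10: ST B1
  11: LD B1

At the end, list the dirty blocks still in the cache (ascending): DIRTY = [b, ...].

DIRTY = [1]

  0 | R B3 → L1 miss [-]
  1 | R B3 → L1 hit [-]
  2 | W B3 → L1 hit [D]
  3 | R B3 → L1 hit [D]
  4 | R B2 → L0 miss [-]
  5 | R B1 → L1 miss wb→B3 [-]
  6 | W B1 → L1 hit [D]
  7 | R B5 → L1 miss wb→B1 [-]
  8 | W B5 → L1 hit [D]
  9 | R B4 → L0 miss [-]
  10 | W B1 → L1 miss wb→B5 [D]
  11 | R B1 → L1 hit [D]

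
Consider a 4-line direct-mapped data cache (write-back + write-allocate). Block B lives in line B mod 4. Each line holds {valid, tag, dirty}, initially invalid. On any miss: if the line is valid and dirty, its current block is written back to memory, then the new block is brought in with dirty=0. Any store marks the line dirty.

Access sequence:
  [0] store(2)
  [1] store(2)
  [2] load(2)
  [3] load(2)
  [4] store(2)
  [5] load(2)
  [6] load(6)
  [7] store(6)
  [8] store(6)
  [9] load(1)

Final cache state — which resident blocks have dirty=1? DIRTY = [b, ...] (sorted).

DIRTY = [6]

0: W B2 → L2 miss [D]
1: W B2 → L2 hit [D]
2: R B2 → L2 hit [D]
3: R B2 → L2 hit [D]
4: W B2 → L2 hit [D]
5: R B2 → L2 hit [D]
6: R B6 → L2 miss wb→B2 [-]
7: W B6 → L2 hit [D]
8: W B6 → L2 hit [D]
9: R B1 → L1 miss [-]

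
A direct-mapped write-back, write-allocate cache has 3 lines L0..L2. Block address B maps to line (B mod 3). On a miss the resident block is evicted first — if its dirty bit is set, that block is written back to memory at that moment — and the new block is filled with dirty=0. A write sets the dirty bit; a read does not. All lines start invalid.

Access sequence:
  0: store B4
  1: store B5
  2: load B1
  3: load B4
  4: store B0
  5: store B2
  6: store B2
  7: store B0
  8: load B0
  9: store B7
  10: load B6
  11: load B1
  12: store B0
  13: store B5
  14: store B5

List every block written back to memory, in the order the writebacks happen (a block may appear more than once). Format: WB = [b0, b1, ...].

0: W B4 → L1 miss [D]
1: W B5 → L2 miss [D]
2: R B1 → L1 miss wb→B4 [-]
3: R B4 → L1 miss [-]
4: W B0 → L0 miss [D]
5: W B2 → L2 miss wb→B5 [D]
6: W B2 → L2 hit [D]
7: W B0 → L0 hit [D]
8: R B0 → L0 hit [D]
9: W B7 → L1 miss [D]
10: R B6 → L0 miss wb→B0 [-]
11: R B1 → L1 miss wb→B7 [-]
12: W B0 → L0 miss [D]
13: W B5 → L2 miss wb→B2 [D]
14: W B5 → L2 hit [D]

WB = [4, 5, 0, 7, 2]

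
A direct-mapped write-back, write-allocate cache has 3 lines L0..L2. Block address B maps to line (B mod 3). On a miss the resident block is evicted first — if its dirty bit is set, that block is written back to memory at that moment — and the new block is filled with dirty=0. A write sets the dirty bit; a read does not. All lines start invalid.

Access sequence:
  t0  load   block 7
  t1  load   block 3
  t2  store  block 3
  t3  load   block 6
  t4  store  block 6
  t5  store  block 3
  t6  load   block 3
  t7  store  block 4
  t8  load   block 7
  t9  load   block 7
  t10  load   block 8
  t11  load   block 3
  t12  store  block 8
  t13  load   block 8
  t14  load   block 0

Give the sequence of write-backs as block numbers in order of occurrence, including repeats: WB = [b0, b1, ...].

WB = [3, 6, 4, 3]

0: R B7 → L1 miss [-]
1: R B3 → L0 miss [-]
2: W B3 → L0 hit [D]
3: R B6 → L0 miss wb→B3 [-]
4: W B6 → L0 hit [D]
5: W B3 → L0 miss wb→B6 [D]
6: R B3 → L0 hit [D]
7: W B4 → L1 miss [D]
8: R B7 → L1 miss wb→B4 [-]
9: R B7 → L1 hit [-]
10: R B8 → L2 miss [-]
11: R B3 → L0 hit [D]
12: W B8 → L2 hit [D]
13: R B8 → L2 hit [D]
14: R B0 → L0 miss wb→B3 [-]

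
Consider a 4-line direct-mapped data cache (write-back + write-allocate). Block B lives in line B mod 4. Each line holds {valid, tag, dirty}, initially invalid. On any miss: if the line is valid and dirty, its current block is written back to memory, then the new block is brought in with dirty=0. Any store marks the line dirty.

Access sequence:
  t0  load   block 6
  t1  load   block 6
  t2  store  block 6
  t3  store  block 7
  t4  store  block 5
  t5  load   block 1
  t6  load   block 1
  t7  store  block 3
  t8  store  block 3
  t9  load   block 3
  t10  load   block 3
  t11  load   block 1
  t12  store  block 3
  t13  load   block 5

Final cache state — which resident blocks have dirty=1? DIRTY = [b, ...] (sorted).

  0 | R B6 → L2 miss [-]
  1 | R B6 → L2 hit [-]
  2 | W B6 → L2 hit [D]
  3 | W B7 → L3 miss [D]
  4 | W B5 → L1 miss [D]
  5 | R B1 → L1 miss wb→B5 [-]
  6 | R B1 → L1 hit [-]
  7 | W B3 → L3 miss wb→B7 [D]
  8 | W B3 → L3 hit [D]
  9 | R B3 → L3 hit [D]
  10 | R B3 → L3 hit [D]
  11 | R B1 → L1 hit [-]
  12 | W B3 → L3 hit [D]
  13 | R B5 → L1 miss [-]

DIRTY = [3, 6]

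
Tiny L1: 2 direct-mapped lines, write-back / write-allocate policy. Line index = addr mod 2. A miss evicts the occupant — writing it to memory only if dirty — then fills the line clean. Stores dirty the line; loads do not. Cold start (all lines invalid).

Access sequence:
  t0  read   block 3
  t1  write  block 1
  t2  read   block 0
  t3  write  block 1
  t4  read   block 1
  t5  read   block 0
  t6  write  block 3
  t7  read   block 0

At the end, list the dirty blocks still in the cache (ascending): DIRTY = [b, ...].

DIRTY = [3]

0: R B3 -> L1 miss  d=-]
1: W B1 -> L1 miss  d=D]
2: R B0 -> L0 miss  d=-]
3: W B1 -> L1 hit  d=D]
4: R B1 -> L1 hit  d=D]
5: R B0 -> L0 hit  d=-]
6: W B3 -> L1 miss wb->B1  d=D]
7: R B0 -> L0 hit  d=-]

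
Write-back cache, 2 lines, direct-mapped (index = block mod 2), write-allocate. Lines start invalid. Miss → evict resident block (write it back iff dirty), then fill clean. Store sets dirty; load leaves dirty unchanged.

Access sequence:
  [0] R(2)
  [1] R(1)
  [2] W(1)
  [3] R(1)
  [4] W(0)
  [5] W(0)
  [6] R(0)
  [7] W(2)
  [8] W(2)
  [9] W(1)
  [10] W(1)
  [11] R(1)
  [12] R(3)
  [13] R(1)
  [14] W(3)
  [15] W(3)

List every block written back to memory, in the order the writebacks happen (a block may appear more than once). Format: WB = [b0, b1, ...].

WB = [0, 1]

0: R B2 -> L0 miss  d=-]
1: R B1 -> L1 miss  d=-]
2: W B1 -> L1 hit  d=D]
3: R B1 -> L1 hit  d=D]
4: W B0 -> L0 miss  d=D]
5: W B0 -> L0 hit  d=D]
6: R B0 -> L0 hit  d=D]
7: W B2 -> L0 miss wb->B0  d=D]
8: W B2 -> L0 hit  d=D]
9: W B1 -> L1 hit  d=D]
10: W B1 -> L1 hit  d=D]
11: R B1 -> L1 hit  d=D]
12: R B3 -> L1 miss wb->B1  d=-]
13: R B1 -> L1 miss  d=-]
14: W B3 -> L1 miss  d=D]
15: W B3 -> L1 hit  d=D]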